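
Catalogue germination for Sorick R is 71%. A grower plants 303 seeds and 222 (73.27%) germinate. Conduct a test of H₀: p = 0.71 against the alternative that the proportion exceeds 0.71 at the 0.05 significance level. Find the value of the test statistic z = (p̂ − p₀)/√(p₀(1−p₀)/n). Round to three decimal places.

p̂ = 222/303 ≈ 0.73267.
Under H₀, SE = √(0.71·0.29/303) = √(0.000679538) = 0.02607.
z = (0.73267 − 0.71)/0.02607 = 0.02267/0.02607 = 0.870.
p-value = P(Z > 0.870) ≈ 0.1922, so at α = 0.05 we fail to reject H₀.

z = 0.870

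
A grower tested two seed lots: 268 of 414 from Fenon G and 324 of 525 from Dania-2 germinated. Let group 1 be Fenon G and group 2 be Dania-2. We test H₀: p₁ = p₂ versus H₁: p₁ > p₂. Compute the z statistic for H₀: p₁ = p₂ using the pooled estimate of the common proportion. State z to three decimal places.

p̂₁ = 268/414 = 0.64734, p̂₂ = 324/525 = 0.61714.
Pooled p̂ = (268+324)/(414+525) = 592/939 = 0.63046.
SE = √(0.232981 × 0.00432022) = 0.03173.
z = (0.64734 − 0.61714)/0.03173 = 0.03020/0.03173 = 0.952.

z = 0.952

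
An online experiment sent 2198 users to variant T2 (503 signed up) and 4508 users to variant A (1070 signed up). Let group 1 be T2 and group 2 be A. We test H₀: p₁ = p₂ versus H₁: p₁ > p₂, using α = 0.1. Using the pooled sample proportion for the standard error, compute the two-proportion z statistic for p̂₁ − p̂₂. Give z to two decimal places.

p̂₁ = 503/2198 = 0.22884, p̂₂ = 1070/4508 = 0.23736.
Pooled p̂ = (503+1070)/(2198+4508) = 1573/6706 = 0.23457.
SE = √(p̂(1−p̂)(1/n₁+1/n₂)) = √(0.23457·0.76543·0.000676787) = √(0.000121514) = 0.01102.
z = (0.22884 − 0.23736)/0.01102 = -0.00852/0.01102 = -0.77.
p-value = P(Z > -0.772) ≈ 0.7800. With α = 0.1, fail to reject H₀.

z = -0.77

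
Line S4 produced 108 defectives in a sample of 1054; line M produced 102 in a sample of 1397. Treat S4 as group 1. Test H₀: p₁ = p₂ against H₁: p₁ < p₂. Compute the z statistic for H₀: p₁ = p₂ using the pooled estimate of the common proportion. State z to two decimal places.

z = 2.58

p̂₁ = 108/1054 ≈ 0.10247, p̂₂ = 102/1397 ≈ 0.07301.
Pooled p̂ = (108+102)/(1054+1397) = 210/2451 = 0.08568.
SE = √(p̂(1−p̂)(1/n₁+1/n₂)) = √(0.08568·0.91432·0.00166459) = √(0.000130401) = 0.01142.
z = (0.10247 − 0.07301)/0.01142 = 0.02946/0.01142 = 2.58.
p-value = P(Z < 2.579) ≈ 0.9950.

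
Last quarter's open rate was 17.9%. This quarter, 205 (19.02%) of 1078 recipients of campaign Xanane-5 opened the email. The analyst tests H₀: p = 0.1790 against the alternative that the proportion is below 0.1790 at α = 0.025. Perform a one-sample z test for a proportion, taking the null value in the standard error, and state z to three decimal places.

p̂ = 205/1078 = 0.19017.
SE = √(p₀(1−p₀)/n) = √(0.14696/1078) = 0.01168.
z = (0.19017 − 0.179)/0.01168 = 0.01117/0.01168 = 0.956.
p-value = P(Z < 0.956) ≈ 0.8306; since p > α = 0.025, fail to reject H₀.

z = 0.956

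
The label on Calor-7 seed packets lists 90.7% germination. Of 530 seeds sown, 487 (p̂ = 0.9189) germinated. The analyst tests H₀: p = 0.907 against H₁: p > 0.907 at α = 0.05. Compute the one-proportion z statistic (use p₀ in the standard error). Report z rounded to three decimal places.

z = 0.941

p̂ = 487/530 ≈ 0.91887.
Standard error under H₀: √(0.907×0.093/530) = 0.01262.
z = (0.91887 − 0.907)/0.01262 = 0.01187/0.01262 = 0.941.
p-value = P(Z > 0.941) ≈ 0.1734; since p > α = 0.05, fail to reject H₀.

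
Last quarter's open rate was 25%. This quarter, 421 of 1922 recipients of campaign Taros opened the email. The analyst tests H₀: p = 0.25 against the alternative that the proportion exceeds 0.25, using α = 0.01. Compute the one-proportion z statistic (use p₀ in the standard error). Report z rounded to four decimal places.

p̂ = 421/1922 ≈ 0.219043.
Standard error under H₀: √(0.25×0.75/1922) = 0.009877.
z = (0.219043 − 0.25)/0.009877 = -0.030957/0.009877 = -3.1343.
p-value = P(Z > -3.134) ≈ 0.9991; since p > α = 0.01, fail to reject H₀.

z = -3.1343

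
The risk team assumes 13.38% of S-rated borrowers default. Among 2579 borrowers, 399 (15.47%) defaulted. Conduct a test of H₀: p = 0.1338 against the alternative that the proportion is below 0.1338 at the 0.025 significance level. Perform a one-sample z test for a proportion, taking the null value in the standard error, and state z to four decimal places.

z = 3.1194

p̂ = 399/2579 = 0.15471113.
Standard error under H₀: √(0.1338×0.8662/2579) = 0.00670365.
z = (0.15471113 − 0.1338)/0.00670365 = 0.02091113/0.00670365 = 3.1194.
p-value = P(Z < 3.119) ≈ 0.9991; since p > α = 0.025, fail to reject H₀.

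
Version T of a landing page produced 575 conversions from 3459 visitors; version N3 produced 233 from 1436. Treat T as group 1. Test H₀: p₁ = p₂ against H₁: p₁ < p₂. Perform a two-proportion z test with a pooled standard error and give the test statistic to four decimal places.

z = 0.3412

p̂₁ = 575/3459 = 0.1662330, p̂₂ = 233/1436 = 0.1622563.
Pooled p̂ = (575+233)/(3459+1436) = 808/4895 = 0.1650664.
SE = √(p̂(1−p̂)(1/n₁+1/n₂)) = √(0.1650664·0.8349336·0.00098548) = √(0.000135818) = 0.0116541.
z = (0.1662330 − 0.1622563)/0.0116541 = 0.0039767/0.0116541 = 0.3412.
p-value = P(Z < 0.341) ≈ 0.6335.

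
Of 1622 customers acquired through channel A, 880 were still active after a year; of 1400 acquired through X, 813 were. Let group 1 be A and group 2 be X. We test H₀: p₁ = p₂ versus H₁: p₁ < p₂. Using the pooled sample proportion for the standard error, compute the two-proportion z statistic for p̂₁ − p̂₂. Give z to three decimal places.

p̂₁ = 880/1622 ≈ 0.54254, p̂₂ = 813/1400 ≈ 0.58071.
Pooled p̂ = (880+813)/(1622+1400) = 1693/3022 = 0.56023.
SE = √(p̂(1−p̂)(1/n₁+1/n₂)) = √(0.56023·0.43977·0.00133081) = √(0.000327875) = 0.01811.
z = (0.54254 − 0.58071)/0.01811 = -0.03817/0.01811 = -2.108.
p-value = P(Z < -2.108) ≈ 0.0175.

z = -2.108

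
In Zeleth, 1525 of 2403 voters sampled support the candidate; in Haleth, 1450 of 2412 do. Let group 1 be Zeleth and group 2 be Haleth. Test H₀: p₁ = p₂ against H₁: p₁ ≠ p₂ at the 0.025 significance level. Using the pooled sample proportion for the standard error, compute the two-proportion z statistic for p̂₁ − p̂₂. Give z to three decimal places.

z = 2.389

p̂₁ = 1525/2403 = 0.634623, p̂₂ = 1450/2412 = 0.601161.
Pooled p̂ = (1525+1450)/(2403+2412) = 2975/4815 = 0.617861.
SE = √(0.236109 × 0.00083074) = 0.014005.
z = (0.634623 − 0.601161)/0.014005 = 0.033462/0.014005 = 2.389.
p-value = 2·P(Z > 2.389) ≈ 0.0169. With α = 0.025, reject H₀.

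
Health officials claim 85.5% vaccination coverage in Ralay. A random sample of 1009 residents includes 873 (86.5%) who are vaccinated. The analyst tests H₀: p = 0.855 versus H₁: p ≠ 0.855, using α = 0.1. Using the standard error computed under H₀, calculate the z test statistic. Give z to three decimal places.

p̂ = 873/1009 ≈ 0.86521.
Standard error under H₀: √(0.855×0.145/1009) = 0.01108.
z = (0.86521 − 0.855)/0.01108 = 0.01021/0.01108 = 0.921.
Two-sided p-value ≈ 2·Φ(−0.921) = 0.3569; since p > α = 0.1, fail to reject H₀.

z = 0.921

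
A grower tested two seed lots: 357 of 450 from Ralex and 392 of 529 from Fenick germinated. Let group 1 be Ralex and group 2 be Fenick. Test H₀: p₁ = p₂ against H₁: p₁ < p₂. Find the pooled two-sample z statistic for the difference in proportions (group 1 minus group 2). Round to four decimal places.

p̂₁ = 357/450 = 0.793333, p̂₂ = 392/529 = 0.741021.
Pooled p̂ = (357+392)/(450+529) = 749/979 = 0.765066.
SE = √(p̂(1−p̂)(1/n₁+1/n₂)) = √(0.765066·0.234934·0.00411258) = √(0.000739195) = 0.027188.
z = (0.793333 − 0.741021)/0.027188 = 0.052312/0.027188 = 1.9241.
p-value = P(Z < 1.924) ≈ 0.9728.

z = 1.9241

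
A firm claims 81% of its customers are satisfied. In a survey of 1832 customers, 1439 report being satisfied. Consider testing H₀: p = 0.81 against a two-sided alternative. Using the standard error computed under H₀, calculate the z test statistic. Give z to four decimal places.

p̂ = 1439/1832 = 0.7854803.
Standard error under H₀: √(0.81×0.19/1832) = 0.0091655.
z = (0.7854803 − 0.81)/0.0091655 = -0.0245197/0.0091655 = -2.6752.
p-value = 2·P(Z > 2.675) ≈ 0.0075.

z = -2.6752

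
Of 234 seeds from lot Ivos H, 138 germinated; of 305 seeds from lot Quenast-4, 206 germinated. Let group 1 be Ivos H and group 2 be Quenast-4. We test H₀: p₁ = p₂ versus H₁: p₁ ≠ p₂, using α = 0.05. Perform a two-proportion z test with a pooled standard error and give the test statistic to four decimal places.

p̂₁ = 138/234 = 0.589744, p̂₂ = 206/305 = 0.675410.
Pooled p̂ = (138+206)/(234+305) = 344/539 = 0.638219.
SE = √(p̂(1−p̂)(1/n₁+1/n₂)) = √(0.638219·0.361781·0.00755219) = √(0.00174377) = 0.041758.
z = (0.589744 − 0.675410)/0.041758 = -0.085666/0.041758 = -2.0515.
Two-sided p-value ≈ 2·Φ(−2.051) = 0.0402. With α = 0.05, reject H₀.

z = -2.0515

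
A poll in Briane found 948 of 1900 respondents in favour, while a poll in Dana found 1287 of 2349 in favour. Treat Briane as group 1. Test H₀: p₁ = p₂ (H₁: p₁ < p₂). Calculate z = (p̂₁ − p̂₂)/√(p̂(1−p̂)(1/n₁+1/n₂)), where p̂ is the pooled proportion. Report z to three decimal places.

p̂₁ = 948/1900 ≈ 0.498947, p̂₂ = 1287/2349 ≈ 0.547893.
Pooled p̂ = (948+1287)/(1900+2349) = 2235/4249 = 0.526006.
SE = √(p̂(1−p̂)(1/n₁+1/n₂)) = √(0.526006·0.473994·0.000952029) = √(0.000237363) = 0.015407.
z = (0.498947 − 0.547893)/0.015407 = -0.048946/0.015407 = -3.177.
p-value = P(Z < -3.177) ≈ 0.0007.

z = -3.177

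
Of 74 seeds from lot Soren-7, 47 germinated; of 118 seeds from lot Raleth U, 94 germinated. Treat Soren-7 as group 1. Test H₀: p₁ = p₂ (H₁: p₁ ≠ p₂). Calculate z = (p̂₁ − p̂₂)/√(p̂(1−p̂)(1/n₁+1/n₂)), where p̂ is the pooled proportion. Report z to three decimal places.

p̂₁ = 47/74 = 0.63514, p̂₂ = 94/118 = 0.79661.
Pooled p̂ = (47+94)/(74+118) = 141/192 = 0.73438.
SE = √(p̂(1−p̂)(1/n₁+1/n₂)) = √(0.73438·0.26562·0.0219881) = √(0.00428918) = 0.06549.
z = (0.63514 − 0.79661)/0.06549 = -0.16147/0.06549 = -2.466.

z = -2.466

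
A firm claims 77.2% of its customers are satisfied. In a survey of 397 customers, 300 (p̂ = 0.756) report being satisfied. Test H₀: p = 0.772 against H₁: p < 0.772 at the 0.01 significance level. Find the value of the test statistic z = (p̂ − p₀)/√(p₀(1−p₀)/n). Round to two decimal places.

z = -0.78

p̂ = 300/397 = 0.75567.
Standard error under H₀: √(0.772×0.228/397) = 0.02106.
z = (0.75567 − 0.772)/0.02106 = -0.01633/0.02106 = -0.78.
p-value = P(Z < -0.776) ≈ 0.2190; since p > α = 0.01, fail to reject H₀.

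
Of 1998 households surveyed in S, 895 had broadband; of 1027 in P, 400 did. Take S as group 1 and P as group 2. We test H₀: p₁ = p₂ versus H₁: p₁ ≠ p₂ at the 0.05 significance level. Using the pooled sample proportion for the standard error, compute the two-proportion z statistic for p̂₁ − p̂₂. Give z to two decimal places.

z = 3.08

p̂₁ = 895/1998 = 0.44795, p̂₂ = 400/1027 = 0.38948.
Pooled p̂ = (895+400)/(1998+1027) = 1295/3025 = 0.42810.
SE = √(p̂(1−p̂)(1/n₁+1/n₂)) = √(0.42810·0.57190·0.00147421) = √(0.000360931) = 0.01900.
z = (0.44795 − 0.38948)/0.01900 = 0.05847/0.01900 = 3.08.
p-value = 2·P(Z > 3.077) ≈ 0.0021; since p < α = 0.05, reject H₀.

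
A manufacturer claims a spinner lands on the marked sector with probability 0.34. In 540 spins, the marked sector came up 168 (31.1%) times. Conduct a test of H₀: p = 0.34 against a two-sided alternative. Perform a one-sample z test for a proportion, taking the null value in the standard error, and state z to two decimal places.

z = -1.42

p̂ = 168/540 ≈ 0.3111.
Under H₀, SE = √(0.34·0.66/540) = √(0.000415556) = 0.0204.
z = (0.3111 − 0.34)/0.0204 = -0.0289/0.0204 = -1.42.
Two-sided p-value ≈ 2·Φ(−1.417) = 0.1564.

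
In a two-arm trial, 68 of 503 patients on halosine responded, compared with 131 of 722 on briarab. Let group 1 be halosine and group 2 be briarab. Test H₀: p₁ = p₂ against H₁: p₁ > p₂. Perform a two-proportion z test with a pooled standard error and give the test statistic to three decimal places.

p̂₁ = 68/503 = 0.13519, p̂₂ = 131/722 = 0.18144.
Pooled p̂ = (68+131)/(503+722) = 199/1225 = 0.16245.
SE = √(p̂(1−p̂)(1/n₁+1/n₂)) = √(0.16245·0.83755·0.00337311) = √(0.000458943) = 0.02142.
z = (0.13519 − 0.18144)/0.02142 = -0.04625/0.02142 = -2.159.
p-value = P(Z > -2.159) ≈ 0.9846.

z = -2.159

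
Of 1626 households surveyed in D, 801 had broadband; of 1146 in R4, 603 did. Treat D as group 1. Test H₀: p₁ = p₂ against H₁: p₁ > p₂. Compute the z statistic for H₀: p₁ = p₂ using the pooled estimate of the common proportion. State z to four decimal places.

z = -1.7403

p̂₁ = 801/1626 = 0.492620, p̂₂ = 603/1146 = 0.526178.
Pooled p̂ = (801+603)/(1626+1146) = 1404/2772 = 0.506494.
SE = √(0.249958 × 0.00148761) = 0.019283.
z = (0.492620 − 0.526178)/0.019283 = -0.033558/0.019283 = -1.7403.
p-value = P(Z > -1.740) ≈ 0.9591.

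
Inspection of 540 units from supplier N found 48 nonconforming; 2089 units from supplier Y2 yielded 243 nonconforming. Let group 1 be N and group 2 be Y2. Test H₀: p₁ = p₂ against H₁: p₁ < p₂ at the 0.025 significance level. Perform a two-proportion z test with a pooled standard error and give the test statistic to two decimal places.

p̂₁ = 48/540 ≈ 0.0889, p̂₂ = 243/2089 ≈ 0.1163.
Pooled p̂ = (48+243)/(540+2089) = 291/2629 = 0.1107.
SE = √(p̂(1−p̂)(1/n₁+1/n₂)) = √(0.1107·0.8893·0.00233055) = √(0.000229411) = 0.0151.
z = (0.0889 − 0.1163)/0.0151 = -0.0274/0.0151 = -1.81.
p-value = P(Z < -1.811) ≈ 0.0350. With α = 0.025, fail to reject H₀.

z = -1.81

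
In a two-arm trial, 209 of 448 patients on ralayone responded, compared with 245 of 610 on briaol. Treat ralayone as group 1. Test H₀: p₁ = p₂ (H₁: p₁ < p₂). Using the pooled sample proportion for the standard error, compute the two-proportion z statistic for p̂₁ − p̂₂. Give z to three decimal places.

z = 2.107

p̂₁ = 209/448 = 0.466518, p̂₂ = 245/610 = 0.401639.
Pooled p̂ = (209+245)/(448+610) = 454/1058 = 0.429112.
SE = √(0.244975 × 0.00387149) = 0.030796.
z = (0.466518 − 0.401639)/0.030796 = 0.064879/0.030796 = 2.107.
p-value = P(Z < 2.107) ≈ 0.9824.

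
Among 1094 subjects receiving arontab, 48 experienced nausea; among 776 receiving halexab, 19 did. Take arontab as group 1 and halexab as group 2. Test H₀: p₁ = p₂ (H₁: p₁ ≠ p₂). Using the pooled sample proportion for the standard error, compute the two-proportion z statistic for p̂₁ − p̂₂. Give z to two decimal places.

p̂₁ = 48/1094 ≈ 0.04388, p̂₂ = 19/776 ≈ 0.02448.
Pooled p̂ = (48+19)/(1094+776) = 67/1870 = 0.03583.
SE = √(0.0345452 × 0.00220274) = 0.00872.
z = (0.04388 − 0.02448)/0.00872 = 0.01940/0.00872 = 2.22.
p-value = 2·P(Z > 2.223) ≈ 0.0262.

z = 2.22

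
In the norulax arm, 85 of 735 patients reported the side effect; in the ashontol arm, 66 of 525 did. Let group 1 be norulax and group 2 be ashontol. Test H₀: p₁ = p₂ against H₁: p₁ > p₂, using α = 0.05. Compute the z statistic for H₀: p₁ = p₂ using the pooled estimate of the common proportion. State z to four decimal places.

p̂₁ = 85/735 ≈ 0.115646, p̂₂ = 66/525 ≈ 0.125714.
Pooled p̂ = (85+66)/(735+525) = 151/1260 = 0.119841.
SE = √(0.105479 × 0.00326531) = 0.018559.
z = (0.115646 − 0.125714)/0.018559 = -0.010068/0.018559 = -0.5425.
p-value = P(Z > -0.542) ≈ 0.7063; since p > α = 0.05, fail to reject H₀.

z = -0.5425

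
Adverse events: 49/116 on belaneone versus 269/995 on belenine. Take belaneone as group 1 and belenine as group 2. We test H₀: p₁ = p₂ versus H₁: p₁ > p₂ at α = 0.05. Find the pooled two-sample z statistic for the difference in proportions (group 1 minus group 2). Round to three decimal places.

z = 3.429

p̂₁ = 49/116 ≈ 0.42241, p̂₂ = 269/995 ≈ 0.27035.
Pooled p̂ = (49+269)/(116+995) = 318/1111 = 0.28623.
SE = √(0.204302 × 0.00962571) = 0.04435.
z = (0.42241 − 0.27035)/0.04435 = 0.15206/0.04435 = 3.429.
p-value = P(Z > 3.429) ≈ 0.0003; since p < α = 0.05, reject H₀.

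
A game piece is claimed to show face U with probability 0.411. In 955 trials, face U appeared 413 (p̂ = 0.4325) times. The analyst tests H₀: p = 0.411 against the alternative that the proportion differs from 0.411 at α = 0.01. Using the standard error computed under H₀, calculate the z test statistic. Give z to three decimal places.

z = 1.348

p̂ = 413/955 ≈ 0.43246.
Under H₀, SE = √(0.411·0.589/955) = √(0.000253486) = 0.01592.
z = (0.43246 − 0.411)/0.01592 = 0.02146/0.01592 = 1.348.
Two-sided p-value ≈ 2·Φ(−1.348) = 0.1777, so at α = 0.01 we fail to reject H₀.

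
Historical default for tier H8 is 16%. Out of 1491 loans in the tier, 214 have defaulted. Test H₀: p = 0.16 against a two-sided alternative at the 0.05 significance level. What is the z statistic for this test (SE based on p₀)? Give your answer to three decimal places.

z = -1.735

p̂ = 214/1491 = 0.143528.
Under H₀, SE = √(0.16·0.84/1491) = √(9.01408e-05) = 0.009494.
z = (0.143528 − 0.16)/0.009494 = -0.016472/0.009494 = -1.735.
p-value = 2·P(Z > 1.735) ≈ 0.0827. With α = 0.05, fail to reject H₀.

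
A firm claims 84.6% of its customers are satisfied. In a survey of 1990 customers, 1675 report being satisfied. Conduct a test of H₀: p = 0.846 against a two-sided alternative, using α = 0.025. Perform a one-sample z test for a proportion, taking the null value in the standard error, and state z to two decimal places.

z = -0.53

p̂ = 1675/1990 = 0.8417.
SE = √(p₀(1−p₀)/n) = √(0.13028/1990) = 0.0081.
z = (0.8417 − 0.846)/0.0081 = -0.0043/0.0081 = -0.53.
Two-sided p-value ≈ 2·Φ(−0.530) = 0.5958. With α = 0.025, fail to reject H₀.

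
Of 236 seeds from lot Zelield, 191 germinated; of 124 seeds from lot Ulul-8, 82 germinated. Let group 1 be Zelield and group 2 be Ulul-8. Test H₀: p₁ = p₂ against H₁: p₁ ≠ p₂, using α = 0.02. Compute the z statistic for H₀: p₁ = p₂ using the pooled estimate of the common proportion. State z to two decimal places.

p̂₁ = 191/236 = 0.8093, p̂₂ = 82/124 = 0.6613.
Pooled p̂ = (191+82)/(236+124) = 273/360 = 0.7583.
SE = √(p̂(1−p̂)(1/n₁+1/n₂)) = √(0.7583·0.2417·0.0123018) = √(0.00225448) = 0.0475.
z = (0.8093 − 0.6613)/0.0475 = 0.1480/0.0475 = 3.12.
Two-sided p-value ≈ 2·Φ(−3.118) = 0.0018; since p < α = 0.02, reject H₀.

z = 3.12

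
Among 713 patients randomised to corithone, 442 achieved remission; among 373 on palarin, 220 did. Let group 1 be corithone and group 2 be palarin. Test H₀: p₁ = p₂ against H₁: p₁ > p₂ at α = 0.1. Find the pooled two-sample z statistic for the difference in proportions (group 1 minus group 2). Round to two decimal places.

z = 0.97

p̂₁ = 442/713 = 0.61992, p̂₂ = 220/373 = 0.58981.
Pooled p̂ = (442+220)/(713+373) = 662/1086 = 0.60958.
SE = √(0.237993 × 0.00408349) = 0.03117.
z = (0.61992 − 0.58981)/0.03117 = 0.03011/0.03117 = 0.97.
p-value = P(Z > 0.966) ≈ 0.1671; since p > α = 0.1, fail to reject H₀.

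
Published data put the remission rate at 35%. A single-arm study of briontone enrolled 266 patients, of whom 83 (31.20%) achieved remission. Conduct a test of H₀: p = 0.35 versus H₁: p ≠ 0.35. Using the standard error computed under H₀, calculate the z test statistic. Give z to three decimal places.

p̂ = 83/266 = 0.312030.
Standard error under H₀: √(0.35×0.65/266) = 0.029245.
z = (0.312030 − 0.35)/0.029245 = -0.037970/0.029245 = -1.298.
Two-sided p-value ≈ 2·Φ(−1.298) = 0.1942.

z = -1.298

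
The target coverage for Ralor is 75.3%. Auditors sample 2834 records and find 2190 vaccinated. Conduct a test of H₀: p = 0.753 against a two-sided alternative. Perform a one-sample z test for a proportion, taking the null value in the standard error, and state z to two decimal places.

p̂ = 2190/2834 = 0.7728.
Standard error under H₀: √(0.753×0.247/2834) = 0.0081.
z = (0.7728 − 0.753)/0.0081 = 0.0198/0.0081 = 2.44.
Two-sided p-value ≈ 2·Φ(−2.439) = 0.0147.

z = 2.44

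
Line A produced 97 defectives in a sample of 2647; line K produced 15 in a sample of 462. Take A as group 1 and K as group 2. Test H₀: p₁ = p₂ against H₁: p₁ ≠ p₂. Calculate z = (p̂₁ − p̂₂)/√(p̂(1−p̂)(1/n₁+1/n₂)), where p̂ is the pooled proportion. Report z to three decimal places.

p̂₁ = 97/2647 = 0.03665, p̂₂ = 15/462 = 0.03247.
Pooled p̂ = (97+15)/(2647+462) = 112/3109 = 0.03602.
SE = √(0.0347267 × 0.00254229) = 0.00940.
z = (0.03665 − 0.03247)/0.00940 = 0.00418/0.00940 = 0.445.

z = 0.445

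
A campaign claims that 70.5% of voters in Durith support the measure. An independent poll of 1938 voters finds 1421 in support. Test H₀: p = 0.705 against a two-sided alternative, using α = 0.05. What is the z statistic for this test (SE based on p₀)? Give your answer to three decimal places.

p̂ = 1421/1938 = 0.73323.
SE = √(p₀(1−p₀)/n) = √(0.20798/1938) = 0.01036.
z = (0.73323 − 0.705)/0.01036 = 0.02823/0.01036 = 2.725.
p-value = 2·P(Z > 2.725) ≈ 0.0064, so at α = 0.05 we reject H₀.

z = 2.725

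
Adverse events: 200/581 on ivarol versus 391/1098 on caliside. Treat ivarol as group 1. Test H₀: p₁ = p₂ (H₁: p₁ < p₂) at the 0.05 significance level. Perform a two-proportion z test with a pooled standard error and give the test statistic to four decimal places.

p̂₁ = 200/581 ≈ 0.344234, p̂₂ = 391/1098 ≈ 0.356102.
Pooled p̂ = (200+391)/(581+1098) = 591/1679 = 0.351995.
SE = √(0.228095 × 0.00263192) = 0.024502.
z = (0.344234 − 0.356102)/0.024502 = -0.011868/0.024502 = -0.4844.
p-value = P(Z < -0.484) ≈ 0.3141, so at α = 0.05 we fail to reject H₀.

z = -0.4844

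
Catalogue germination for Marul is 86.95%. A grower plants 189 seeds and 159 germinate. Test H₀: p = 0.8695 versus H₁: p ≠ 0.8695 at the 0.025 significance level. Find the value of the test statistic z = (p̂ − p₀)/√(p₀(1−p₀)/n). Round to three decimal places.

p̂ = 159/189 ≈ 0.84127.
SE = √(p₀(1−p₀)/n) = √(0.11347/189) = 0.02450.
z = (0.84127 − 0.8695)/0.02450 = -0.02823/0.02450 = -1.152.
p-value = 2·P(Z > 1.152) ≈ 0.2493. With α = 0.025, fail to reject H₀.

z = -1.152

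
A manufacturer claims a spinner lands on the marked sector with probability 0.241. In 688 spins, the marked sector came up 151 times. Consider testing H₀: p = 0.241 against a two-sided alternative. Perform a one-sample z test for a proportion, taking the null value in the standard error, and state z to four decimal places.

p̂ = 151/688 = 0.2194767.
Standard error under H₀: √(0.241×0.759/688) = 0.0163055.
z = (0.2194767 − 0.241)/0.0163055 = -0.0215233/0.0163055 = -1.3200.
p-value = 2·P(Z > 1.320) ≈ 0.1868.

z = -1.3200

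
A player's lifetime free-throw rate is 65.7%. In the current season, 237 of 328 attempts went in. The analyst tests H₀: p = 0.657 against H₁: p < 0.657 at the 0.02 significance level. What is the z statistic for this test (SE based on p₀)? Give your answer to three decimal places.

z = 2.501

p̂ = 237/328 = 0.72256.
Under H₀, SE = √(0.657·0.343/328) = √(0.000687046) = 0.02621.
z = (0.72256 − 0.657)/0.02621 = 0.06556/0.02621 = 2.501.
p-value = P(Z < 2.501) ≈ 0.9938, so at α = 0.02 we fail to reject H₀.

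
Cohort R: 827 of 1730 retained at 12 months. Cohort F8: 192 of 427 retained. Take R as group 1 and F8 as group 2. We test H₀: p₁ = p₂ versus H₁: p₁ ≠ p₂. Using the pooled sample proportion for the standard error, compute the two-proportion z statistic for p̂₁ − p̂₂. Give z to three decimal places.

p̂₁ = 827/1730 = 0.47803, p̂₂ = 192/427 = 0.44965.
Pooled p̂ = (827+192)/(1730+427) = 1019/2157 = 0.47242.
SE = √(p̂(1−p̂)(1/n₁+1/n₂)) = √(0.47242·0.52758·0.00291996) = √(0.000727767) = 0.02698.
z = (0.47803 − 0.44965)/0.02698 = 0.02838/0.02698 = 1.052.

z = 1.052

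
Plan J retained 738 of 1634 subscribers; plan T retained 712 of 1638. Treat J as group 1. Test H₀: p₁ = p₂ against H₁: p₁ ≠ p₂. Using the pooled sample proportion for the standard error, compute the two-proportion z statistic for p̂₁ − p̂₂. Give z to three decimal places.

z = 0.977

p̂₁ = 738/1634 = 0.45165, p̂₂ = 712/1638 = 0.43468.
Pooled p̂ = (738+712)/(1634+1638) = 1450/3272 = 0.44315.
SE = √(0.246769 × 0.0012225) = 0.01737.
z = (0.45165 − 0.43468)/0.01737 = 0.01697/0.01737 = 0.977.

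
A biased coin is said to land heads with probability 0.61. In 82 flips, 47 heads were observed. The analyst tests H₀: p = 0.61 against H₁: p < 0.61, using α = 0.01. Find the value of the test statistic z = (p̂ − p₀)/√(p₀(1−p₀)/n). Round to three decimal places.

z = -0.684

p̂ = 47/82 ≈ 0.57317.
Standard error under H₀: √(0.61×0.39/82) = 0.05386.
z = (0.57317 − 0.61)/0.05386 = -0.03683/0.05386 = -0.684.
p-value = P(Z < -0.684) ≈ 0.2471; since p > α = 0.01, fail to reject H₀.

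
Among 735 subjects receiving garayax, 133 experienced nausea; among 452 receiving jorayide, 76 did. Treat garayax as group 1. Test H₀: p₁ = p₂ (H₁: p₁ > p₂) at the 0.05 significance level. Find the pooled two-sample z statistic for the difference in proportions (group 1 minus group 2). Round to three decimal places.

z = 0.563

p̂₁ = 133/735 ≈ 0.18095, p̂₂ = 76/452 ≈ 0.16814.
Pooled p̂ = (133+76)/(735+452) = 209/1187 = 0.17607.
SE = √(0.145072 × 0.00357293) = 0.02277.
z = (0.18095 − 0.16814)/0.02277 = 0.01281/0.02277 = 0.563.
p-value = P(Z > 0.563) ≈ 0.2868. With α = 0.05, fail to reject H₀.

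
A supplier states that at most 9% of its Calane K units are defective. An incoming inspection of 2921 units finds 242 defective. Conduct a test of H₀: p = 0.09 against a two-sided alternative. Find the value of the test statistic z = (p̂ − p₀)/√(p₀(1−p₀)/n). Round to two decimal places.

p̂ = 242/2921 ≈ 0.08285.
SE = √(p₀(1−p₀)/n) = √(0.0819/2921) = 0.00530.
z = (0.08285 − 0.09)/0.00530 = -0.00715/0.00530 = -1.35.

z = -1.35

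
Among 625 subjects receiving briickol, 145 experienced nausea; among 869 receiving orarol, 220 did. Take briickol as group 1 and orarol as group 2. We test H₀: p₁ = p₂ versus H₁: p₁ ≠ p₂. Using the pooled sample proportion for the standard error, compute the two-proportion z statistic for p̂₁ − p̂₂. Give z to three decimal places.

p̂₁ = 145/625 ≈ 0.23200, p̂₂ = 220/869 ≈ 0.25316.
Pooled p̂ = (145+220)/(625+869) = 365/1494 = 0.24431.
SE = √(0.184623 × 0.00275075) = 0.02254.
z = (0.23200 − 0.25316)/0.02254 = -0.02116/0.02254 = -0.939.

z = -0.939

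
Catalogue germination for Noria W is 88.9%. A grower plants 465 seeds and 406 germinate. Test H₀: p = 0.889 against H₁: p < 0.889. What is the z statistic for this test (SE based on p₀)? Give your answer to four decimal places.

z = -1.0902

p̂ = 406/465 = 0.873118.
Under H₀, SE = √(0.889·0.111/465) = √(0.000212213) = 0.014568.
z = (0.873118 − 0.889)/0.014568 = -0.015882/0.014568 = -1.0902.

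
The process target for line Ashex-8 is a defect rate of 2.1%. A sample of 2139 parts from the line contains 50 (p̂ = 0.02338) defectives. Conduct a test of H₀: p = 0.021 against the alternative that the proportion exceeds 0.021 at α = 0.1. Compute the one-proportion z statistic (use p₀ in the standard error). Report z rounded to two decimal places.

z = 0.77

p̂ = 50/2139 ≈ 0.0234.
Under H₀, SE = √(0.021·0.979/2139) = √(9.6115e-06) = 0.0031.
z = (0.0234 − 0.021)/0.0031 = 0.0024/0.0031 = 0.77.
p-value = P(Z > 0.766) ≈ 0.2218; since p > α = 0.1, fail to reject H₀.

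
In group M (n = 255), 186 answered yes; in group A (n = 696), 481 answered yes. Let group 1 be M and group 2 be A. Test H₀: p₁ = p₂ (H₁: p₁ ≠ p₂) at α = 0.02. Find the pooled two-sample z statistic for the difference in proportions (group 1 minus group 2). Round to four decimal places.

p̂₁ = 186/255 = 0.729412, p̂₂ = 481/696 = 0.691092.
Pooled p̂ = (186+481)/(255+696) = 667/951 = 0.701367.
SE = √(0.209451 × 0.00535835) = 0.033501.
z = (0.729412 − 0.691092)/0.033501 = 0.038320/0.033501 = 1.1438.
p-value = 2·P(Z > 1.144) ≈ 0.2527, so at α = 0.02 we fail to reject H₀.

z = 1.1438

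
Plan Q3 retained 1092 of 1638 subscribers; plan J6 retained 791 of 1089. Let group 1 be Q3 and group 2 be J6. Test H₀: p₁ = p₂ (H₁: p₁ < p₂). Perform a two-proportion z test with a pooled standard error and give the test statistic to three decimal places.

z = -3.302

p̂₁ = 1092/1638 = 0.666667, p̂₂ = 791/1089 = 0.726354.
Pooled p̂ = (1092+791)/(1638+1089) = 1883/2727 = 0.690502.
SE = √(p̂(1−p̂)(1/n₁+1/n₂)) = √(0.690502·0.309498·0.00152877) = √(0.000326713) = 0.018075.
z = (0.666667 − 0.726354)/0.018075 = -0.059687/0.018075 = -3.302.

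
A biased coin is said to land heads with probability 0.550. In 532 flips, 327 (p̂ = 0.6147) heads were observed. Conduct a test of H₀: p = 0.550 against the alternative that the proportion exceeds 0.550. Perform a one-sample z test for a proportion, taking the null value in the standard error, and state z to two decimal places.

p̂ = 327/532 ≈ 0.6147.
Standard error under H₀: √(0.55×0.45/532) = 0.0216.
z = (0.6147 − 0.55)/0.0216 = 0.0647/0.0216 = 3.00.

z = 3.00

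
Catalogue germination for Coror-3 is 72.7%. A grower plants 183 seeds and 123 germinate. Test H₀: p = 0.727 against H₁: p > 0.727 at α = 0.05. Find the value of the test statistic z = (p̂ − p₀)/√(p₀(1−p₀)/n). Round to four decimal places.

p̂ = 123/183 ≈ 0.672131.
Under H₀, SE = √(0.727·0.273/183) = √(0.00108454) = 0.032932.
z = (0.672131 − 0.727)/0.032932 = -0.054869/0.032932 = -1.6661.
p-value = P(Z > -1.666) ≈ 0.9522, so at α = 0.05 we fail to reject H₀.

z = -1.6661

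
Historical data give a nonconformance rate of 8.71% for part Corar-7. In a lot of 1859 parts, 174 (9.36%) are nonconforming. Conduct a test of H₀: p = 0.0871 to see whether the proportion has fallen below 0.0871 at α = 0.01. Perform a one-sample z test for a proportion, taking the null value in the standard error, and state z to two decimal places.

z = 0.99

p̂ = 174/1859 ≈ 0.09360.
Standard error under H₀: √(0.0871×0.9129/1859) = 0.00654.
z = (0.09360 − 0.0871)/0.00654 = 0.00650/0.00654 = 0.99.
p-value = P(Z < 0.994) ≈ 0.8398; since p > α = 0.01, fail to reject H₀.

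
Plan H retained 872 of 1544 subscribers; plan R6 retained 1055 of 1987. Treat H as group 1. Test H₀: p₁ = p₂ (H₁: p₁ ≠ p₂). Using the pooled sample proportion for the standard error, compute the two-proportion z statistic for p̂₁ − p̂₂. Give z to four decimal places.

z = 2.0019

p̂₁ = 872/1544 ≈ 0.564767, p̂₂ = 1055/1987 ≈ 0.530951.
Pooled p̂ = (872+1055)/(1544+1987) = 1927/3531 = 0.545738.
SE = √(0.247908 × 0.00115094) = 0.016892.
z = (0.564767 − 0.530951)/0.016892 = 0.033816/0.016892 = 2.0019.
p-value = 2·P(Z > 2.002) ≈ 0.0453.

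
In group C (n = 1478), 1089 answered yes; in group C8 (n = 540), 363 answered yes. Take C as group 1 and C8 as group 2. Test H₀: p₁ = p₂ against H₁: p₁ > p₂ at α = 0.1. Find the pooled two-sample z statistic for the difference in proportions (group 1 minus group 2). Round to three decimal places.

p̂₁ = 1089/1478 ≈ 0.73681, p̂₂ = 363/540 ≈ 0.67222.
Pooled p̂ = (1089+363)/(1478+540) = 1452/2018 = 0.71952.
SE = √(p̂(1−p̂)(1/n₁+1/n₂)) = √(0.71952·0.28048·0.00252844) = √(0.000510263) = 0.02259.
z = (0.73681 − 0.67222)/0.02259 = 0.06459/0.02259 = 2.859.
p-value = P(Z > 2.859) ≈ 0.0021; since p < α = 0.1, reject H₀.

z = 2.859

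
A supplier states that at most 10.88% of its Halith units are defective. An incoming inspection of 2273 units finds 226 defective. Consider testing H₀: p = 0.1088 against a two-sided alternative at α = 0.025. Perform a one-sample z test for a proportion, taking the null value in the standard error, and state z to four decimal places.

z = -1.4349

p̂ = 226/2273 ≈ 0.0994281.
SE = √(p₀(1−p₀)/n) = √(0.096963/2273) = 0.0065313.
z = (0.0994281 − 0.1088)/0.0065313 = -0.0093719/0.0065313 = -1.4349.
p-value = 2·P(Z > 1.435) ≈ 0.1513; since p > α = 0.025, fail to reject H₀.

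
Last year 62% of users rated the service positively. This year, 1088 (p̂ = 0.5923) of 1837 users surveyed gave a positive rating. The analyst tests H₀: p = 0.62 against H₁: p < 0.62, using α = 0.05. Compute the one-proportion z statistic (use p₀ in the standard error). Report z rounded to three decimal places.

p̂ = 1088/1837 ≈ 0.592270.
Under H₀, SE = √(0.62·0.38/1837) = √(0.000128253) = 0.011325.
z = (0.592270 − 0.62)/0.011325 = -0.027730/0.011325 = -2.449.
p-value = P(Z < -2.449) ≈ 0.0072. With α = 0.05, reject H₀.

z = -2.449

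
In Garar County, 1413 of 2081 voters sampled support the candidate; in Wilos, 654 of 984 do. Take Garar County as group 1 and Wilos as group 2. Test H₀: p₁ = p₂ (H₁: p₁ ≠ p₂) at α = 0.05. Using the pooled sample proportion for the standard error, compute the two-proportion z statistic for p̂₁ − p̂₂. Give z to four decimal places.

z = 0.7924

p̂₁ = 1413/2081 ≈ 0.679000, p̂₂ = 654/984 ≈ 0.664634.
Pooled p̂ = (1413+654)/(2081+984) = 2067/3065 = 0.674388.
SE = √(0.219589 × 0.0014968) = 0.018130.
z = (0.679000 − 0.664634)/0.018130 = 0.014366/0.018130 = 0.7924.
Two-sided p-value ≈ 2·Φ(−0.792) = 0.4281. With α = 0.05, fail to reject H₀.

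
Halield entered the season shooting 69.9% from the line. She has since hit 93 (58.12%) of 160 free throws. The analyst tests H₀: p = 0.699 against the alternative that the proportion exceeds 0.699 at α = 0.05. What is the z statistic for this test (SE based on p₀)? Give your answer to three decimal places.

z = -3.247

p̂ = 93/160 ≈ 0.58125.
SE = √(p₀(1−p₀)/n) = √(0.2104/160) = 0.03626.
z = (0.58125 − 0.699)/0.03626 = -0.11775/0.03626 = -3.247.
p-value = P(Z > -3.247) ≈ 0.9994; since p > α = 0.05, fail to reject H₀.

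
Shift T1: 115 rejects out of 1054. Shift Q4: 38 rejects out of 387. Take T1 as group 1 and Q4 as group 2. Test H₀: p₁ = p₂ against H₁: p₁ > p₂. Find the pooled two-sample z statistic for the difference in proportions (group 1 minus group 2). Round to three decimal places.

z = 0.596

p̂₁ = 115/1054 ≈ 0.10911, p̂₂ = 38/387 ≈ 0.09819.
Pooled p̂ = (115+38)/(1054+387) = 153/1441 = 0.10618.
SE = √(0.0949029 × 0.00353275) = 0.01831.
z = (0.10911 − 0.09819)/0.01831 = 0.01092/0.01831 = 0.596.
p-value = P(Z > 0.596) ≈ 0.2755.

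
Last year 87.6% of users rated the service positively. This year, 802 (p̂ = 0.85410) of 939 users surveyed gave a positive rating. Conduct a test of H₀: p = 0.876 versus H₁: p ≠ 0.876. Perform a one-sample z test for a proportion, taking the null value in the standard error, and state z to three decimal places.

z = -2.036

p̂ = 802/939 ≈ 0.854100.
Under H₀, SE = √(0.876·0.124/939) = √(0.000115681) = 0.010755.
z = (0.854100 − 0.876)/0.010755 = -0.021900/0.010755 = -2.036.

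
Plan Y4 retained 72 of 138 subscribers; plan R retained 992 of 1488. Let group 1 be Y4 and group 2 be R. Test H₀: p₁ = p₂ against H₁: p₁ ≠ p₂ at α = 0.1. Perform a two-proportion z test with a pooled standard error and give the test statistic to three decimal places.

z = -3.425

p̂₁ = 72/138 = 0.52174, p̂₂ = 992/1488 = 0.66667.
Pooled p̂ = (72+992)/(138+1488) = 1064/1626 = 0.65437.
SE = √(0.226171 × 0.00791842) = 0.04232.
z = (0.52174 − 0.66667)/0.04232 = -0.14493/0.04232 = -3.425.
p-value = 2·P(Z > 3.425) ≈ 0.0006. With α = 0.1, reject H₀.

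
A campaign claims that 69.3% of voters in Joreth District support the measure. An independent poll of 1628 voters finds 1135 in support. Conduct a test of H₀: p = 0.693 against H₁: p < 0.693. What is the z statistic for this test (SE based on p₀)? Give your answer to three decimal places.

z = 0.365

p̂ = 1135/1628 ≈ 0.69717.
Standard error under H₀: √(0.693×0.307/1628) = 0.01143.
z = (0.69717 − 0.693)/0.01143 = 0.00417/0.01143 = 0.365.
p-value = P(Z < 0.365) ≈ 0.6425.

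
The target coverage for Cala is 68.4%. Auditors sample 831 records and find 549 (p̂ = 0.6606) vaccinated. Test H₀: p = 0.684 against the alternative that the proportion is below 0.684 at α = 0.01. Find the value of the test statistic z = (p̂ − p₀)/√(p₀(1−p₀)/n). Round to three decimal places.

p̂ = 549/831 = 0.66065.
SE = √(p₀(1−p₀)/n) = √(0.21614/831) = 0.01613.
z = (0.66065 − 0.684)/0.01613 = -0.02335/0.01613 = -1.448.
p-value = P(Z < -1.448) ≈ 0.0738, so at α = 0.01 we fail to reject H₀.

z = -1.448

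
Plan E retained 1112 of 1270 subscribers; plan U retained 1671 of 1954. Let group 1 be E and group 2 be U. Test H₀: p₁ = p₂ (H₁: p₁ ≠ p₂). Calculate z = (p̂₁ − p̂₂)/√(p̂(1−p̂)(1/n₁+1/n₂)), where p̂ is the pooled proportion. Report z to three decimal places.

z = 1.649

p̂₁ = 1112/1270 = 0.875591, p̂₂ = 1671/1954 = 0.855169.
Pooled p̂ = (1112+1671)/(1270+1954) = 2783/3224 = 0.863213.
SE = √(0.118076 × 0.00129917) = 0.012386.
z = (0.875591 − 0.855169)/0.012386 = 0.020422/0.012386 = 1.649.
Two-sided p-value ≈ 2·Φ(−1.649) = 0.0992.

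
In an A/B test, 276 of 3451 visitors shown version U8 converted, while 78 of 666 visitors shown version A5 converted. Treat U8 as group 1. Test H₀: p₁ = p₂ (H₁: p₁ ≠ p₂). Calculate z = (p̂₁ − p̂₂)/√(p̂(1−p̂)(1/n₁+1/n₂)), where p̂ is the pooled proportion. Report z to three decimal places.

p̂₁ = 276/3451 ≈ 0.079977, p̂₂ = 78/666 ≈ 0.117117.
Pooled p̂ = (276+78)/(3451+666) = 354/4117 = 0.085985.
SE = √(0.0785915 × 0.00179127) = 0.011865.
z = (0.079977 − 0.117117)/0.011865 = -0.037140/0.011865 = -3.130.
p-value = 2·P(Z > 3.130) ≈ 0.0017.

z = -3.130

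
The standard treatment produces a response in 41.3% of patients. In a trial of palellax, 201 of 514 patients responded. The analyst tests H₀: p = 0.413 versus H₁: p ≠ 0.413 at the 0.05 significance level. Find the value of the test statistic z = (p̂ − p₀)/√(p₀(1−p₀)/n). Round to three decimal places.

z = -1.011

p̂ = 201/514 = 0.39105.
SE = √(p₀(1−p₀)/n) = √(0.24243/514) = 0.02172.
z = (0.39105 − 0.413)/0.02172 = -0.02195/0.02172 = -1.011.
Two-sided p-value ≈ 2·Φ(−1.011) = 0.3122. With α = 0.05, fail to reject H₀.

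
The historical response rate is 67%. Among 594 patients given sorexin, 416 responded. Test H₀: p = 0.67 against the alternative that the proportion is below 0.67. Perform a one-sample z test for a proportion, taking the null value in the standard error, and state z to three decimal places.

z = 1.572

p̂ = 416/594 = 0.700337.
Under H₀, SE = √(0.67·0.33/594) = √(0.000372222) = 0.019293.
z = (0.700337 − 0.67)/0.019293 = 0.030337/0.019293 = 1.572.
p-value = P(Z < 1.572) ≈ 0.9421.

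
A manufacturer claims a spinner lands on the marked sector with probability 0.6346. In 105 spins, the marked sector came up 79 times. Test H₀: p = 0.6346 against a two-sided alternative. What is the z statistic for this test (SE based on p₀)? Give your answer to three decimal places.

p̂ = 79/105 ≈ 0.75238.
Standard error under H₀: √(0.6346×0.3654/105) = 0.04699.
z = (0.75238 − 0.6346)/0.04699 = 0.11778/0.04699 = 2.506.
p-value = 2·P(Z > 2.506) ≈ 0.0122.

z = 2.506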